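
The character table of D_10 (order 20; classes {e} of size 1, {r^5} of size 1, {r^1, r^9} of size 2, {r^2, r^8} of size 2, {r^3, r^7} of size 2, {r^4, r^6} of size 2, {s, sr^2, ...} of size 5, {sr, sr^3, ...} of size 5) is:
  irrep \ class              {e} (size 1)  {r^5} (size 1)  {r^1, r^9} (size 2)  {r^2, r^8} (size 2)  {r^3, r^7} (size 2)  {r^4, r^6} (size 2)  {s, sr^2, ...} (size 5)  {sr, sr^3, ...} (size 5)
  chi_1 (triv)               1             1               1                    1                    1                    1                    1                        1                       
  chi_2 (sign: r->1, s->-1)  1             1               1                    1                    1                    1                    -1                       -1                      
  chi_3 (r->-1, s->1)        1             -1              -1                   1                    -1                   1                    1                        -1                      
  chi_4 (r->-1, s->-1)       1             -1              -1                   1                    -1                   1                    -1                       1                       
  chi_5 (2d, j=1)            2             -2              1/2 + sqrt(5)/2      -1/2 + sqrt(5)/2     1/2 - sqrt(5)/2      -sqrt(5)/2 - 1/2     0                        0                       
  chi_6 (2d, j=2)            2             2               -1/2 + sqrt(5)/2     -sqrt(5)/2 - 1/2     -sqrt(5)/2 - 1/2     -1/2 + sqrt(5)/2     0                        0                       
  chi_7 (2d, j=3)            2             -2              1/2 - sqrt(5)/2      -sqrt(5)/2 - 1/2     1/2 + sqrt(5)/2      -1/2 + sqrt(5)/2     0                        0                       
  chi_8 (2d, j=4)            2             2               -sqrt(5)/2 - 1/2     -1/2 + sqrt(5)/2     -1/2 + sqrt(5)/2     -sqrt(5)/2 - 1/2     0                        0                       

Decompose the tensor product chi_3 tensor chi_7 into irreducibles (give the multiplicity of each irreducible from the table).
chi_3 tensor chi_7 = chi_6 (all other irreducibles have multiplicity 0).

The character of a tensor product is the pointwise product (chi_3 * chi_7)(C) = chi_3(C) * chi_7(C):
  {e}: (1)*(2), {r^5}: (-1)*(-2), {r^1, r^9}: (-1)*(1/2 - sqrt(5)/2), {r^2, r^8}: (1)*(-sqrt(5)/2 - 1/2), {r^3, r^7}: (-1)*(1/2 + sqrt(5)/2), {r^4, r^6}: (1)*(-1/2 + sqrt(5)/2), {s, sr^2, ...}: (1)*(0), {sr, sr^3, ...}: (-1)*(0)
so (chi_3 * chi_7) takes values
  {e} -> 2, {r^5} -> 2, {r^1, r^9} -> -1/2 + sqrt(5)/2, {r^2, r^8} -> -sqrt(5)/2 - 1/2, {r^3, r^7} -> -sqrt(5)/2 - 1/2, {r^4, r^6} -> -1/2 + sqrt(5)/2, {s, sr^2, ...} -> 0, {sr, sr^3, ...} -> 0.
Now take the inner product of this character with each irreducible chi from the table, <chi_3*chi_7, chi> = (1/20) sum_C |C| (chi_3*chi_7)(C) conj(chi(C)):
  <chi_3*chi_7, chi_1> = (1/20)[1*(2)*conj(1) + 1*(2)*conj(1) + 2*(-1/2 + sqrt(5)/2)*conj(1) + 2*(-sqrt(5)/2 - 1/2)*conj(1) + 2*(-sqrt(5)/2 - 1/2)*conj(1) + 2*(-1/2 + sqrt(5)/2)*conj(1) + 5*(0)*conj(1) + 5*(0)*conj(1)]
      = (1/20)[(2) + (2) + (-1 + sqrt(5)) + (-sqrt(5) - 1) + (-sqrt(5) - 1) + (-1 + sqrt(5)) + (0) + (0)] = 0/20 = 0
  <chi_3*chi_7, chi_2> = (1/20)[1*(2)*conj(1) + 1*(2)*conj(1) + 2*(-1/2 + sqrt(5)/2)*conj(1) + 2*(-sqrt(5)/2 - 1/2)*conj(1) + 2*(-sqrt(5)/2 - 1/2)*conj(1) + 2*(-1/2 + sqrt(5)/2)*conj(1) + 5*(0)*conj(-1) + 5*(0)*conj(-1)]
      = (1/20)[(2) + (2) + (-1 + sqrt(5)) + (-sqrt(5) - 1) + (-sqrt(5) - 1) + (-1 + sqrt(5)) + (0) + (0)] = 0/20 = 0
  <chi_3*chi_7, chi_3> = (1/20)[1*(2)*conj(1) + 1*(2)*conj(-1) + 2*(-1/2 + sqrt(5)/2)*conj(-1) + 2*(-sqrt(5)/2 - 1/2)*conj(1) + 2*(-sqrt(5)/2 - 1/2)*conj(-1) + 2*(-1/2 + sqrt(5)/2)*conj(1) + 5*(0)*conj(1) + 5*(0)*conj(-1)]
      = (1/20)[(2) + (-2) + (1 - sqrt(5)) + (-sqrt(5) - 1) + (1 + sqrt(5)) + (-1 + sqrt(5)) + (0) + (0)] = 0/20 = 0
  <chi_3*chi_7, chi_4> = (1/20)[1*(2)*conj(1) + 1*(2)*conj(-1) + 2*(-1/2 + sqrt(5)/2)*conj(-1) + 2*(-sqrt(5)/2 - 1/2)*conj(1) + 2*(-sqrt(5)/2 - 1/2)*conj(-1) + 2*(-1/2 + sqrt(5)/2)*conj(1) + 5*(0)*conj(-1) + 5*(0)*conj(1)]
      = (1/20)[(2) + (-2) + (1 - sqrt(5)) + (-sqrt(5) - 1) + (1 + sqrt(5)) + (-1 + sqrt(5)) + (0) + (0)] = 0/20 = 0
  <chi_3*chi_7, chi_5> = (1/20)[1*(2)*conj(2) + 1*(2)*conj(-2) + 2*(-1/2 + sqrt(5)/2)*conj(1/2 + sqrt(5)/2) + 2*(-sqrt(5)/2 - 1/2)*conj(-1/2 + sqrt(5)/2) + 2*(-sqrt(5)/2 - 1/2)*conj(1/2 - sqrt(5)/2) + 2*(-1/2 + sqrt(5)/2)*conj(-sqrt(5)/2 - 1/2) + 5*(0)*conj(0) + 5*(0)*conj(0)]
      = (1/20)[(4) + (-4) + (2) + (-2) + (2) + (-2) + (0) + (0)] = 0/20 = 0
  <chi_3*chi_7, chi_6> = (1/20)[1*(2)*conj(2) + 1*(2)*conj(2) + 2*(-1/2 + sqrt(5)/2)*conj(-1/2 + sqrt(5)/2) + 2*(-sqrt(5)/2 - 1/2)*conj(-sqrt(5)/2 - 1/2) + 2*(-sqrt(5)/2 - 1/2)*conj(-sqrt(5)/2 - 1/2) + 2*(-1/2 + sqrt(5)/2)*conj(-1/2 + sqrt(5)/2) + 5*(0)*conj(0) + 5*(0)*conj(0)]
      = (1/20)[(4) + (4) + (3 - sqrt(5)) + (sqrt(5) + 3) + (sqrt(5) + 3) + (3 - sqrt(5)) + (0) + (0)] = 20/20 = 1
  <chi_3*chi_7, chi_7> = (1/20)[1*(2)*conj(2) + 1*(2)*conj(-2) + 2*(-1/2 + sqrt(5)/2)*conj(1/2 - sqrt(5)/2) + 2*(-sqrt(5)/2 - 1/2)*conj(-sqrt(5)/2 - 1/2) + 2*(-sqrt(5)/2 - 1/2)*conj(1/2 + sqrt(5)/2) + 2*(-1/2 + sqrt(5)/2)*conj(-1/2 + sqrt(5)/2) + 5*(0)*conj(0) + 5*(0)*conj(0)]
      = (1/20)[(4) + (-4) + (-3 + sqrt(5)) + (sqrt(5) + 3) + (-3 - sqrt(5)) + (3 - sqrt(5)) + (0) + (0)] = 0/20 = 0
  <chi_3*chi_7, chi_8> = (1/20)[1*(2)*conj(2) + 1*(2)*conj(2) + 2*(-1/2 + sqrt(5)/2)*conj(-sqrt(5)/2 - 1/2) + 2*(-sqrt(5)/2 - 1/2)*conj(-1/2 + sqrt(5)/2) + 2*(-sqrt(5)/2 - 1/2)*conj(-1/2 + sqrt(5)/2) + 2*(-1/2 + sqrt(5)/2)*conj(-sqrt(5)/2 - 1/2) + 5*(0)*conj(0) + 5*(0)*conj(0)]
      = (1/20)[(4) + (4) + (-2) + (-2) + (-2) + (-2) + (0) + (0)] = 0/20 = 0
Hence the multiplicities are chi_6: 1. Dimension check: dim(chi_3)*dim(chi_7) = 1*2 = 2 and sum (mult * dim) = 1*2 = 2.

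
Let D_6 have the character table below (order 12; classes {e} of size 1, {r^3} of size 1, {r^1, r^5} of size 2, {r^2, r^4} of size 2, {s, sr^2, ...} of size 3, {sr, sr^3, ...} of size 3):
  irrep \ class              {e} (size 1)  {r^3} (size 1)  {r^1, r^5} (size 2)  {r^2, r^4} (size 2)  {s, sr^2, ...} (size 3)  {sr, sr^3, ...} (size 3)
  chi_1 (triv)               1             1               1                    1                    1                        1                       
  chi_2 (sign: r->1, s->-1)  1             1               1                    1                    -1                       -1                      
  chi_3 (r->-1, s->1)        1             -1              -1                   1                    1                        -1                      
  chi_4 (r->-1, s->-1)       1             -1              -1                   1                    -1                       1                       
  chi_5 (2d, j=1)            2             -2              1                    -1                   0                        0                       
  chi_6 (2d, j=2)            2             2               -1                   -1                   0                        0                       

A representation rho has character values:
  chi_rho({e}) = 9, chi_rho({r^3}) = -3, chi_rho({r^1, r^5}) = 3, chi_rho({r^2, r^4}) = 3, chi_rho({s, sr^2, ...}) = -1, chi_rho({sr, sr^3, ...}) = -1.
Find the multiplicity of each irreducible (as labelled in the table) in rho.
Multiplicities: chi_1: 1, chi_2: 2, chi_3: 1, chi_4: 1, chi_5: 2, chi_6: 0.

Details: Use <chi_rho, chi> = (1/|G|) sum_C |C| * chi_rho(C) * conj(chi(C)) with |G| = 12 for each irreducible chi in the table:
  <chi_rho, chi_1> = (1/12)[1*(9)*conj(1) + 1*(-3)*conj(1) + 2*(3)*conj(1) + 2*(3)*conj(1) + 3*(-1)*conj(1) + 3*(-1)*conj(1)]
      = (1/12)[(9) + (-3) + (6) + (6) + (-3) + (-3)] = 12/12 = 1
  <chi_rho, chi_2> = (1/12)[1*(9)*conj(1) + 1*(-3)*conj(1) + 2*(3)*conj(1) + 2*(3)*conj(1) + 3*(-1)*conj(-1) + 3*(-1)*conj(-1)]
      = (1/12)[(9) + (-3) + (6) + (6) + (3) + (3)] = 24/12 = 2
  <chi_rho, chi_3> = (1/12)[1*(9)*conj(1) + 1*(-3)*conj(-1) + 2*(3)*conj(-1) + 2*(3)*conj(1) + 3*(-1)*conj(1) + 3*(-1)*conj(-1)]
      = (1/12)[(9) + (3) + (-6) + (6) + (-3) + (3)] = 12/12 = 1
  <chi_rho, chi_4> = (1/12)[1*(9)*conj(1) + 1*(-3)*conj(-1) + 2*(3)*conj(-1) + 2*(3)*conj(1) + 3*(-1)*conj(-1) + 3*(-1)*conj(1)]
      = (1/12)[(9) + (3) + (-6) + (6) + (3) + (-3)] = 12/12 = 1
  <chi_rho, chi_5> = (1/12)[1*(9)*conj(2) + 1*(-3)*conj(-2) + 2*(3)*conj(1) + 2*(3)*conj(-1) + 3*(-1)*conj(0) + 3*(-1)*conj(0)]
      = (1/12)[(18) + (6) + (6) + (-6) + (0) + (0)] = 24/12 = 2
  <chi_rho, chi_6> = (1/12)[1*(9)*conj(2) + 1*(-3)*conj(2) + 2*(3)*conj(-1) + 2*(3)*conj(-1) + 3*(-1)*conj(0) + 3*(-1)*conj(0)]
      = (1/12)[(18) + (-6) + (-6) + (-6) + (0) + (0)] = 0/12 = 0
Dimension check: dim(rho) = sum (mult * dim) = 1*1 + 2*1 + 1*1 + 1*1 + 2*2 + 0*2 = 9 = chi_rho(e) = 9.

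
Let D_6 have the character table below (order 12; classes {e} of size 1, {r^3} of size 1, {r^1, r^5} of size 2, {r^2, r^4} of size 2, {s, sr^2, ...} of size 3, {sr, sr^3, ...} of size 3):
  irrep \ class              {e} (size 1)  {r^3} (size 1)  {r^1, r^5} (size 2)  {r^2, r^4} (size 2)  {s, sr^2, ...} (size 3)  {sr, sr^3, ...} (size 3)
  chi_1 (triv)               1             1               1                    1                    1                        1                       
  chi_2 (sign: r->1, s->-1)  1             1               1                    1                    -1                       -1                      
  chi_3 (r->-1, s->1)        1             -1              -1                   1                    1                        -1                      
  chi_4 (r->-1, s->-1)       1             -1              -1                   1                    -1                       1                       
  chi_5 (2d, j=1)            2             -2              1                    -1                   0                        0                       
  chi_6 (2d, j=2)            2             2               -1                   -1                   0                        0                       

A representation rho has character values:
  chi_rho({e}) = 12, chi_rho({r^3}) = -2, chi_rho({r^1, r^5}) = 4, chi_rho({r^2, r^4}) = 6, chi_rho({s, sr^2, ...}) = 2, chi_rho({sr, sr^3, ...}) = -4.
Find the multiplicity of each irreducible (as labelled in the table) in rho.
Multiplicities: chi_1: 2, chi_2: 3, chi_3: 3, chi_4: 0, chi_5: 2, chi_6: 0.

Explanation: Use <chi_rho, chi> = (1/|G|) sum_C |C| * chi_rho(C) * conj(chi(C)) with |G| = 12 for each irreducible chi in the table:
  <chi_rho, chi_1> = (1/12)[1*(12)*conj(1) + 1*(-2)*conj(1) + 2*(4)*conj(1) + 2*(6)*conj(1) + 3*(2)*conj(1) + 3*(-4)*conj(1)]
      = (1/12)[(12) + (-2) + (8) + (12) + (6) + (-12)] = 24/12 = 2
  <chi_rho, chi_2> = (1/12)[1*(12)*conj(1) + 1*(-2)*conj(1) + 2*(4)*conj(1) + 2*(6)*conj(1) + 3*(2)*conj(-1) + 3*(-4)*conj(-1)]
      = (1/12)[(12) + (-2) + (8) + (12) + (-6) + (12)] = 36/12 = 3
  <chi_rho, chi_3> = (1/12)[1*(12)*conj(1) + 1*(-2)*conj(-1) + 2*(4)*conj(-1) + 2*(6)*conj(1) + 3*(2)*conj(1) + 3*(-4)*conj(-1)]
      = (1/12)[(12) + (2) + (-8) + (12) + (6) + (12)] = 36/12 = 3
  <chi_rho, chi_4> = (1/12)[1*(12)*conj(1) + 1*(-2)*conj(-1) + 2*(4)*conj(-1) + 2*(6)*conj(1) + 3*(2)*conj(-1) + 3*(-4)*conj(1)]
      = (1/12)[(12) + (2) + (-8) + (12) + (-6) + (-12)] = 0/12 = 0
  <chi_rho, chi_5> = (1/12)[1*(12)*conj(2) + 1*(-2)*conj(-2) + 2*(4)*conj(1) + 2*(6)*conj(-1) + 3*(2)*conj(0) + 3*(-4)*conj(0)]
      = (1/12)[(24) + (4) + (8) + (-12) + (0) + (0)] = 24/12 = 2
  <chi_rho, chi_6> = (1/12)[1*(12)*conj(2) + 1*(-2)*conj(2) + 2*(4)*conj(-1) + 2*(6)*conj(-1) + 3*(2)*conj(0) + 3*(-4)*conj(0)]
      = (1/12)[(24) + (-4) + (-8) + (-12) + (0) + (0)] = 0/12 = 0
Dimension check: dim(rho) = sum (mult * dim) = 2*1 + 3*1 + 3*1 + 0*1 + 2*2 + 0*2 = 12 = chi_rho(e) = 12.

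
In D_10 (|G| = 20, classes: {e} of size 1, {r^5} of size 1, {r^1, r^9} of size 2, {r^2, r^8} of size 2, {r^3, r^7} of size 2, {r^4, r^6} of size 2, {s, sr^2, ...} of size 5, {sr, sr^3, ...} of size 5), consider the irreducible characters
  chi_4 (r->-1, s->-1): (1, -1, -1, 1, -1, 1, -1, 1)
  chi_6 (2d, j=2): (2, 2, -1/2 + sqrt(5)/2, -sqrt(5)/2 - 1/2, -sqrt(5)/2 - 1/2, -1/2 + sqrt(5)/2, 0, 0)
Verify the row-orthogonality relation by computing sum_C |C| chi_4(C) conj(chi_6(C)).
Sum = 0; so <chi_4, chi_6> = 0 (distinct irreducibles are orthogonal).

Why: Compute term by term over conjugacy classes (|C| * chi_4(C) * conj(chi_6(C))):
  1*(1)*conj(2) + 1*(-1)*conj(2) + 2*(-1)*conj(-1/2 + sqrt(5)/2) + 2*(1)*conj(-sqrt(5)/2 - 1/2) + 2*(-1)*conj(-sqrt(5)/2 - 1/2) + 2*(1)*conj(-1/2 + sqrt(5)/2) + 5*(-1)*conj(0) + 5*(1)*conj(0)
  = (2) + (-2) + (1 - sqrt(5)) + (-sqrt(5) - 1) + (1 + sqrt(5)) + (-1 + sqrt(5)) + (0) + (0)
  = 0.
Dividing by |G| = 20 gives 0/20 = 0, matching the row-orthogonality relation <chi_4, chi_6> = [chi_4 = chi_6].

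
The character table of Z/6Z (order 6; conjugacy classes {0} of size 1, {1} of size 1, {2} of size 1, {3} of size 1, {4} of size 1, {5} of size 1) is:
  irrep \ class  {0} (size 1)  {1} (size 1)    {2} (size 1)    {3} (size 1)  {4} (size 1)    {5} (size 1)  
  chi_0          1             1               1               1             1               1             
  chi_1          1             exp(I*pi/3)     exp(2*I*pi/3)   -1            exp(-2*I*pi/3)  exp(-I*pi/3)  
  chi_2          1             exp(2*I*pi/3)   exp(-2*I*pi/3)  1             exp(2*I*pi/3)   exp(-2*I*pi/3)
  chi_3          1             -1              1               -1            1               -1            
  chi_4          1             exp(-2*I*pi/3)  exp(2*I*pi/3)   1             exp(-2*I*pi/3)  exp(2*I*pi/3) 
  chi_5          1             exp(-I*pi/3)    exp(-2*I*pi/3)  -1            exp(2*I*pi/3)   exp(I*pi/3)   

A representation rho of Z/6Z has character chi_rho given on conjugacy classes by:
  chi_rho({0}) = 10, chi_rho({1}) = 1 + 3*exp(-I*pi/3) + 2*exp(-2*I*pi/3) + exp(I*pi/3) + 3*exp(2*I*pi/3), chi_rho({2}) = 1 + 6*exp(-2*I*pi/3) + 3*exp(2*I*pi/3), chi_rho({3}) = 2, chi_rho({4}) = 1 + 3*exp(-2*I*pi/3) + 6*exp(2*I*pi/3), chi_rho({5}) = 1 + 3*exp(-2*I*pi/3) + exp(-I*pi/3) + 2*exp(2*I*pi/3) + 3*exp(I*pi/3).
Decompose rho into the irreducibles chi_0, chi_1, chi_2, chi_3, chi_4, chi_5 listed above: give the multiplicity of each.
Multiplicities: chi_0: 1, chi_1: 1, chi_2: 3, chi_3: 0, chi_4: 2, chi_5: 3.

Argument: Use <chi_rho, chi> = (1/|G|) sum_C |C| * chi_rho(C) * conj(chi(C)) with |G| = 6 for each irreducible chi in the table:
  <chi_rho, chi_0> = (1/6)[1*(10)*conj(1) + 1*(1 + 3*exp(-I*pi/3) + 2*exp(-2*I*pi/3) + exp(I*pi/3) + 3*exp(2*I*pi/3))*conj(1) + 1*(1 + 6*exp(-2*I*pi/3) + 3*exp(2*I*pi/3))*conj(1) + 1*(2)*conj(1) + 1*(1 + 3*exp(-2*I*pi/3) + 6*exp(2*I*pi/3))*conj(1) + 1*(1 + 3*exp(-2*I*pi/3) + exp(-I*pi/3) + 2*exp(2*I*pi/3) + 3*exp(I*pi/3))*conj(1)]
      = (1/6)[(10) + (1 + 3*exp(-I*pi/3) + 2*exp(-2*I*pi/3) + exp(I*pi/3) + 3*exp(2*I*pi/3)) + (1 + 6*exp(-2*I*pi/3) + 3*exp(2*I*pi/3)) + (2) + (1 + 3*exp(-2*I*pi/3) + 6*exp(2*I*pi/3)) + (1 + 3*exp(-2*I*pi/3) + exp(-I*pi/3) + 2*exp(2*I*pi/3) + 3*exp(I*pi/3))] = 6/6 = 1
  <chi_rho, chi_1> = (1/6)[1*(10)*conj(1) + 1*(1 + 3*exp(-I*pi/3) + 2*exp(-2*I*pi/3) + exp(I*pi/3) + 3*exp(2*I*pi/3))*conj(exp(I*pi/3)) + 1*(1 + 6*exp(-2*I*pi/3) + 3*exp(2*I*pi/3))*conj(exp(2*I*pi/3)) + 1*(2)*conj(-1) + 1*(1 + 3*exp(-2*I*pi/3) + 6*exp(2*I*pi/3))*conj(exp(-2*I*pi/3)) + 1*(1 + 3*exp(-2*I*pi/3) + exp(-I*pi/3) + 2*exp(2*I*pi/3) + 3*exp(I*pi/3))*conj(exp(-I*pi/3))]
      = (1/6)[(10) + (-1 + 3*exp(-2*I*pi/3) + exp(-I*pi/3) + 3*exp(I*pi/3)) + (3 + exp(-2*I*pi/3) + 6*exp(2*I*pi/3)) + (-2) + (3 + 6*exp(-2*I*pi/3) + exp(2*I*pi/3)) + (-1 + 3*exp(-I*pi/3) + exp(I*pi/3) + 3*exp(2*I*pi/3))] = 6/6 = 1
  <chi_rho, chi_2> = (1/6)[1*(10)*conj(1) + 1*(1 + 3*exp(-I*pi/3) + 2*exp(-2*I*pi/3) + exp(I*pi/3) + 3*exp(2*I*pi/3))*conj(exp(2*I*pi/3)) + 1*(1 + 6*exp(-2*I*pi/3) + 3*exp(2*I*pi/3))*conj(exp(-2*I*pi/3)) + 1*(2)*conj(1) + 1*(1 + 3*exp(-2*I*pi/3) + 6*exp(2*I*pi/3))*conj(exp(2*I*pi/3)) + 1*(1 + 3*exp(-2*I*pi/3) + exp(-I*pi/3) + 2*exp(2*I*pi/3) + 3*exp(I*pi/3))*conj(exp(-2*I*pi/3))]
      = (1/6)[(10) + (-1) + (6 + 3*exp(-2*I*pi/3) + exp(2*I*pi/3)) + (2) + (6 + exp(-2*I*pi/3) + 3*exp(2*I*pi/3)) + (-1)] = 18/6 = 3
  <chi_rho, chi_3> = (1/6)[1*(10)*conj(1) + 1*(1 + 3*exp(-I*pi/3) + 2*exp(-2*I*pi/3) + exp(I*pi/3) + 3*exp(2*I*pi/3))*conj(-1) + 1*(1 + 6*exp(-2*I*pi/3) + 3*exp(2*I*pi/3))*conj(1) + 1*(2)*conj(-1) + 1*(1 + 3*exp(-2*I*pi/3) + 6*exp(2*I*pi/3))*conj(1) + 1*(1 + 3*exp(-2*I*pi/3) + exp(-I*pi/3) + 2*exp(2*I*pi/3) + 3*exp(I*pi/3))*conj(-1)]
      = (1/6)[(10) + (-1 - 3*exp(2*I*pi/3) - exp(I*pi/3) - 2*exp(-2*I*pi/3) - 3*exp(-I*pi/3)) + (1 + 6*exp(-2*I*pi/3) + 3*exp(2*I*pi/3)) + (-2) + (1 + 3*exp(-2*I*pi/3) + 6*exp(2*I*pi/3)) + (-1 - 3*exp(I*pi/3) - 2*exp(2*I*pi/3) - exp(-I*pi/3) - 3*exp(-2*I*pi/3))] = 0/6 = 0
  <chi_rho, chi_4> = (1/6)[1*(10)*conj(1) + 1*(1 + 3*exp(-I*pi/3) + 2*exp(-2*I*pi/3) + exp(I*pi/3) + 3*exp(2*I*pi/3))*conj(exp(-2*I*pi/3)) + 1*(1 + 6*exp(-2*I*pi/3) + 3*exp(2*I*pi/3))*conj(exp(2*I*pi/3)) + 1*(2)*conj(1) + 1*(1 + 3*exp(-2*I*pi/3) + 6*exp(2*I*pi/3))*conj(exp(-2*I*pi/3)) + 1*(1 + 3*exp(-2*I*pi/3) + exp(-I*pi/3) + 2*exp(2*I*pi/3) + 3*exp(I*pi/3))*conj(exp(2*I*pi/3))]
      = (1/6)[(10) + (1 + 3*exp(-2*I*pi/3) + exp(2*I*pi/3) + 3*exp(I*pi/3)) + (3 + exp(-2*I*pi/3) + 6*exp(2*I*pi/3)) + (2) + (3 + 6*exp(-2*I*pi/3) + exp(2*I*pi/3)) + (1 + 3*exp(-I*pi/3) + exp(-2*I*pi/3) + 3*exp(2*I*pi/3))] = 12/6 = 2
  <chi_rho, chi_5> = (1/6)[1*(10)*conj(1) + 1*(1 + 3*exp(-I*pi/3) + 2*exp(-2*I*pi/3) + exp(I*pi/3) + 3*exp(2*I*pi/3))*conj(exp(-I*pi/3)) + 1*(1 + 6*exp(-2*I*pi/3) + 3*exp(2*I*pi/3))*conj(exp(-2*I*pi/3)) + 1*(2)*conj(-1) + 1*(1 + 3*exp(-2*I*pi/3) + 6*exp(2*I*pi/3))*conj(exp(2*I*pi/3)) + 1*(1 + 3*exp(-2*I*pi/3) + exp(-I*pi/3) + 2*exp(2*I*pi/3) + 3*exp(I*pi/3))*conj(exp(I*pi/3))]
      = (1/6)[(10) + (1) + (6 + 3*exp(-2*I*pi/3) + exp(2*I*pi/3)) + (-2) + (6 + exp(-2*I*pi/3) + 3*exp(2*I*pi/3)) + (1)] = 18/6 = 3
(Exp terms are combined using exp(i*s)*conj(exp(i*t)) = exp(i*(s-t)), and sums of them are collapsed using the identity that for every m > 1 the m distinct m-th roots of unity sum to 0, e.g. 1 + exp(2*I*pi/3) + exp(-2*I*pi/3) = 0.)
Dimension check: dim(rho) = sum (mult * dim) = 1*1 + 1*1 + 3*1 + 0*1 + 2*1 + 3*1 = 10 = chi_rho(e) = 10.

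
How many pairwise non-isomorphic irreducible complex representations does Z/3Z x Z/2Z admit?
6

Solution. The number of irreducible complex representations of a finite group equals its number of conjugacy classes. Z/3Z x Z/2Z is abelian of order 6, so every element is its own conjugacy class: 6 classes, so Z/3Z x Z/2Z (order 6) has exactly 6 irreducible complex representations.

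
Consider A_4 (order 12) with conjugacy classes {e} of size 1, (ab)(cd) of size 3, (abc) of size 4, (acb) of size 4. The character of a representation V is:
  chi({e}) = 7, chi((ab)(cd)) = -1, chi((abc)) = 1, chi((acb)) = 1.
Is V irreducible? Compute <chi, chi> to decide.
Not irreducible (reducible): <chi, chi> = 5 > 1.

Derivation: <chi, chi> = (1/|G|) sum_C |C| * |chi(C)|^2 = (1/12)[1*|7|^2 + 3*|-1|^2 + 4*|1|^2 + 4*|1|^2]
  = (1/12)[(49) + (3) + (4) + (4)] = 60/12 = 5.
(Exp terms are combined using exp(i*s)*conj(exp(i*t)) = exp(i*(s-t)), and sums of them are collapsed using the identity that for every m > 1 the m distinct m-th roots of unity sum to 0, e.g. 1 + exp(2*I*pi/3) + exp(-2*I*pi/3) = 0.)
A character is irreducible iff <chi, chi> = 1, so this representation is reducible.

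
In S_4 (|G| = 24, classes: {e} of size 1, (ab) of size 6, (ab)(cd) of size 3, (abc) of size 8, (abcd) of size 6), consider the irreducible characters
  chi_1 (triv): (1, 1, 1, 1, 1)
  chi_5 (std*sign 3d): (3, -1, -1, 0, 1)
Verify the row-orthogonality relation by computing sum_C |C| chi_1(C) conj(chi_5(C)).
Sum = 0; so <chi_1, chi_5> = 0 (distinct irreducibles are orthogonal).

Explanation: Compute term by term over conjugacy classes (|C| * chi_1(C) * conj(chi_5(C))):
  1*(1)*conj(3) + 6*(1)*conj(-1) + 3*(1)*conj(-1) + 8*(1)*conj(0) + 6*(1)*conj(1)
  = (3) + (-6) + (-3) + (0) + (6)
  = 0.
Dividing by |G| = 24 gives 0/24 = 0, matching the row-orthogonality relation <chi_1, chi_5> = [chi_1 = chi_5].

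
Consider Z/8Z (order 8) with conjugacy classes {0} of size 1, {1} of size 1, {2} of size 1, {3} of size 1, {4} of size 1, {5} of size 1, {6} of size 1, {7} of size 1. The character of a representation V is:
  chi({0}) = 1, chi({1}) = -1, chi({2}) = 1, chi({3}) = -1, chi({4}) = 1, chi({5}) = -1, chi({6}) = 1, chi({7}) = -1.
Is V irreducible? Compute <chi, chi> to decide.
Irreducible: <chi, chi> = 1.

Why: <chi, chi> = (1/|G|) sum_C |C| * |chi(C)|^2 = (1/8)[1*|1|^2 + 1*|-1|^2 + 1*|1|^2 + 1*|-1|^2 + 1*|1|^2 + 1*|-1|^2 + 1*|1|^2 + 1*|-1|^2]
  = (1/8)[(1) + (1) + (1) + (1) + (1) + (1) + (1) + (1)] = 8/8 = 1.
(Exp terms are combined using exp(i*s)*conj(exp(i*t)) = exp(i*(s-t)), and sums of them are collapsed using the identity that for every m > 1 the m distinct m-th roots of unity sum to 0, e.g. 1 + exp(2*I*pi/3) + exp(-2*I*pi/3) = 0.)
A character is irreducible iff <chi, chi> = 1, so this representation is irreducible.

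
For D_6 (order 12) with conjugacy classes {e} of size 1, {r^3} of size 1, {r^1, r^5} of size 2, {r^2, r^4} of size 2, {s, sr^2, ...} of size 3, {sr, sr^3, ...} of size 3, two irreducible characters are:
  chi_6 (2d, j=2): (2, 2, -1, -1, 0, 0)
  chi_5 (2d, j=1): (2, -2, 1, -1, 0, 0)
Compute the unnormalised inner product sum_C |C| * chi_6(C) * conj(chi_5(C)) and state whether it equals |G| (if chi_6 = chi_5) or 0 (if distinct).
Sum = 0; so <chi_6, chi_5> = 0 (distinct irreducibles are orthogonal).

Proof sketch: Compute term by term over conjugacy classes (|C| * chi_6(C) * conj(chi_5(C))):
  1*(2)*conj(2) + 1*(2)*conj(-2) + 2*(-1)*conj(1) + 2*(-1)*conj(-1) + 3*(0)*conj(0) + 3*(0)*conj(0)
  = (4) + (-4) + (-2) + (2) + (0) + (0)
  = 0.
Dividing by |G| = 12 gives 0/12 = 0, matching the row-orthogonality relation <chi_6, chi_5> = [chi_6 = chi_5].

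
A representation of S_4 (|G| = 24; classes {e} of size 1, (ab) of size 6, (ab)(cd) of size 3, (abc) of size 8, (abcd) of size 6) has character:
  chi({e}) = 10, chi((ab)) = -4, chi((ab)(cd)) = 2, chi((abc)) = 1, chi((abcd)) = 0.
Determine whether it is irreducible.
Not irreducible (reducible): <chi, chi> = 9 > 1.

Proof sketch: <chi, chi> = (1/|G|) sum_C |C| * |chi(C)|^2 = (1/24)[1*|10|^2 + 6*|-4|^2 + 3*|2|^2 + 8*|1|^2 + 6*|0|^2]
  = (1/24)[(100) + (96) + (12) + (8) + (0)] = 216/24 = 9.
A character is irreducible iff <chi, chi> = 1, so this representation is reducible.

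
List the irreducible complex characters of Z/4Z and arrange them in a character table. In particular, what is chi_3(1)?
Character table of Z/4Z (irreps indexed chi_0,...,chi_3 with chi_k(m) = zeta_4^(k*m), zeta_4 = exp(2*pi*i/4)):
  irrep \ class  {0} (size 1)  {1} (size 1)  {2} (size 1)  {3} (size 1)
  chi_0          1             1             1             1           
  chi_1          1             I             -1            -I          
  chi_2          1             -1            1             -1          
  chi_3          1             -I            -1            I           

Spot check: chi_3(1) = zeta_4^(3*1) = zeta_4^3 = -I.

Details: Z/4Z is abelian, so all 4 irreducible complex representations are 1-dimensional. They are given by chi_k(m) = zeta_4^(k*m) for k = 0,...,3. Row orthogonality: sum_m chi_k(m) conj(chi_l(m)) = 4 * [k = l].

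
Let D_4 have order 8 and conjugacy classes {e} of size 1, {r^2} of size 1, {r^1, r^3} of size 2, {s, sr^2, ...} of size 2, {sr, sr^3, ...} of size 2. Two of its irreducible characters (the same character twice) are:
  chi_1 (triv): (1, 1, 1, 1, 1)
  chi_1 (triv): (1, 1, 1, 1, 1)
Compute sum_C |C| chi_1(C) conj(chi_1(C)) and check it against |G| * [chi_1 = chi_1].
Sum = 8 = |G| = 8; so <chi_1, chi_1> = 1 (norm-1 confirms irreducibility).

Details: Compute term by term over conjugacy classes (|C| * chi_1(C) * conj(chi_1(C))):
  1*(1)*conj(1) + 1*(1)*conj(1) + 2*(1)*conj(1) + 2*(1)*conj(1) + 2*(1)*conj(1)
  = (1) + (1) + (2) + (2) + (2)
  = 8.
Dividing by |G| = 8 gives 8/8 = 1, matching the row-orthogonality relation <chi_1, chi_1> = [chi_1 = chi_1].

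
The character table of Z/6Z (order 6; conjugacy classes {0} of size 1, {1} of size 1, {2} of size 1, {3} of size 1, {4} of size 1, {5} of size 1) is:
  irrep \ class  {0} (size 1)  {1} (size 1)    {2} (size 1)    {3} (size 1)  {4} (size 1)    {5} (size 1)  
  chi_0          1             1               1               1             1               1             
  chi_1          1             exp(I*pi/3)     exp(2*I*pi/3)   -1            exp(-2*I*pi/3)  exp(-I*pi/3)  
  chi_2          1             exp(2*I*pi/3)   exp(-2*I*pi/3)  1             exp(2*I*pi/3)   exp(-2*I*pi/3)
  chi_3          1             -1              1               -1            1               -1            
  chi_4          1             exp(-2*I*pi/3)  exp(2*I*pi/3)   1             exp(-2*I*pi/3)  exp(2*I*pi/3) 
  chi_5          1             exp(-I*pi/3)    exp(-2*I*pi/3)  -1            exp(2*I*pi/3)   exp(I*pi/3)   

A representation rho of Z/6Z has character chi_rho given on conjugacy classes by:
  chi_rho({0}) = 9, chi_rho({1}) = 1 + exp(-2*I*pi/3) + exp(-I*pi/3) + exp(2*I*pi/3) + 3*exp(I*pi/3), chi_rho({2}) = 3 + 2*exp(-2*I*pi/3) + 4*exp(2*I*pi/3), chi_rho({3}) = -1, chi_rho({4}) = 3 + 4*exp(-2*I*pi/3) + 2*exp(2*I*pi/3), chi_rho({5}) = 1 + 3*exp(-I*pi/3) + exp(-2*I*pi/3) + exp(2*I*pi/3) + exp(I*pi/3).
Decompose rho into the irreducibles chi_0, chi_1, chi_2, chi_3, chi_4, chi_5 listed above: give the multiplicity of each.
Multiplicities: chi_0: 2, chi_1: 3, chi_2: 1, chi_3: 1, chi_4: 1, chi_5: 1.

Use <chi_rho, chi> = (1/|G|) sum_C |C| * chi_rho(C) * conj(chi(C)) with |G| = 6 for each irreducible chi in the table:
  <chi_rho, chi_0> = (1/6)[1*(9)*conj(1) + 1*(1 + exp(-2*I*pi/3) + exp(-I*pi/3) + exp(2*I*pi/3) + 3*exp(I*pi/3))*conj(1) + 1*(3 + 2*exp(-2*I*pi/3) + 4*exp(2*I*pi/3))*conj(1) + 1*(-1)*conj(1) + 1*(3 + 4*exp(-2*I*pi/3) + 2*exp(2*I*pi/3))*conj(1) + 1*(1 + 3*exp(-I*pi/3) + exp(-2*I*pi/3) + exp(2*I*pi/3) + exp(I*pi/3))*conj(1)]
      = (1/6)[(9) + (1 + exp(-2*I*pi/3) + exp(-I*pi/3) + exp(2*I*pi/3) + 3*exp(I*pi/3)) + (3 + 2*exp(-2*I*pi/3) + 4*exp(2*I*pi/3)) + (-1) + (3 + 4*exp(-2*I*pi/3) + 2*exp(2*I*pi/3)) + (1 + 3*exp(-I*pi/3) + exp(-2*I*pi/3) + exp(2*I*pi/3) + exp(I*pi/3))] = 12/6 = 2
  <chi_rho, chi_1> = (1/6)[1*(9)*conj(1) + 1*(1 + exp(-2*I*pi/3) + exp(-I*pi/3) + exp(2*I*pi/3) + 3*exp(I*pi/3))*conj(exp(I*pi/3)) + 1*(3 + 2*exp(-2*I*pi/3) + 4*exp(2*I*pi/3))*conj(exp(2*I*pi/3)) + 1*(-1)*conj(-1) + 1*(3 + 4*exp(-2*I*pi/3) + 2*exp(2*I*pi/3))*conj(exp(-2*I*pi/3)) + 1*(1 + 3*exp(-I*pi/3) + exp(-2*I*pi/3) + exp(2*I*pi/3) + exp(I*pi/3))*conj(exp(-I*pi/3))]
      = (1/6)[(9) + (2 + exp(-2*I*pi/3) + exp(-I*pi/3) + exp(I*pi/3)) + (4 + 3*exp(-2*I*pi/3) + 2*exp(2*I*pi/3)) + (1) + (4 + 2*exp(-2*I*pi/3) + 3*exp(2*I*pi/3)) + (2 + exp(-I*pi/3) + exp(2*I*pi/3) + exp(I*pi/3))] = 18/6 = 3
  <chi_rho, chi_2> = (1/6)[1*(9)*conj(1) + 1*(1 + exp(-2*I*pi/3) + exp(-I*pi/3) + exp(2*I*pi/3) + 3*exp(I*pi/3))*conj(exp(2*I*pi/3)) + 1*(3 + 2*exp(-2*I*pi/3) + 4*exp(2*I*pi/3))*conj(exp(-2*I*pi/3)) + 1*(-1)*conj(1) + 1*(3 + 4*exp(-2*I*pi/3) + 2*exp(2*I*pi/3))*conj(exp(2*I*pi/3)) + 1*(1 + 3*exp(-I*pi/3) + exp(-2*I*pi/3) + exp(2*I*pi/3) + exp(I*pi/3))*conj(exp(-2*I*pi/3))]
      = (1/6)[(9) + (3*exp(-I*pi/3) + exp(-2*I*pi/3) + exp(2*I*pi/3)) + (2 + 4*exp(-2*I*pi/3) + 3*exp(2*I*pi/3)) + (-1) + (2 + 3*exp(-2*I*pi/3) + 4*exp(2*I*pi/3)) + (exp(-2*I*pi/3) + exp(2*I*pi/3) + 3*exp(I*pi/3))] = 6/6 = 1
  <chi_rho, chi_3> = (1/6)[1*(9)*conj(1) + 1*(1 + exp(-2*I*pi/3) + exp(-I*pi/3) + exp(2*I*pi/3) + 3*exp(I*pi/3))*conj(-1) + 1*(3 + 2*exp(-2*I*pi/3) + 4*exp(2*I*pi/3))*conj(1) + 1*(-1)*conj(-1) + 1*(3 + 4*exp(-2*I*pi/3) + 2*exp(2*I*pi/3))*conj(1) + 1*(1 + 3*exp(-I*pi/3) + exp(-2*I*pi/3) + exp(2*I*pi/3) + exp(I*pi/3))*conj(-1)]
      = (1/6)[(9) + (-1 - 3*exp(I*pi/3) - exp(2*I*pi/3) - exp(-I*pi/3) - exp(-2*I*pi/3)) + (3 + 2*exp(-2*I*pi/3) + 4*exp(2*I*pi/3)) + (1) + (3 + 4*exp(-2*I*pi/3) + 2*exp(2*I*pi/3)) + (-1 - exp(I*pi/3) - exp(2*I*pi/3) - exp(-2*I*pi/3) - 3*exp(-I*pi/3))] = 6/6 = 1
  <chi_rho, chi_4> = (1/6)[1*(9)*conj(1) + 1*(1 + exp(-2*I*pi/3) + exp(-I*pi/3) + exp(2*I*pi/3) + 3*exp(I*pi/3))*conj(exp(-2*I*pi/3)) + 1*(3 + 2*exp(-2*I*pi/3) + 4*exp(2*I*pi/3))*conj(exp(2*I*pi/3)) + 1*(-1)*conj(1) + 1*(3 + 4*exp(-2*I*pi/3) + 2*exp(2*I*pi/3))*conj(exp(-2*I*pi/3)) + 1*(1 + 3*exp(-I*pi/3) + exp(-2*I*pi/3) + exp(2*I*pi/3) + exp(I*pi/3))*conj(exp(2*I*pi/3))]
      = (1/6)[(9) + (-2 + exp(-2*I*pi/3) + exp(2*I*pi/3) + exp(I*pi/3)) + (4 + 3*exp(-2*I*pi/3) + 2*exp(2*I*pi/3)) + (-1) + (4 + 2*exp(-2*I*pi/3) + 3*exp(2*I*pi/3)) + (-2 + exp(-2*I*pi/3) + exp(-I*pi/3) + exp(2*I*pi/3))] = 6/6 = 1
  <chi_rho, chi_5> = (1/6)[1*(9)*conj(1) + 1*(1 + exp(-2*I*pi/3) + exp(-I*pi/3) + exp(2*I*pi/3) + 3*exp(I*pi/3))*conj(exp(-I*pi/3)) + 1*(3 + 2*exp(-2*I*pi/3) + 4*exp(2*I*pi/3))*conj(exp(-2*I*pi/3)) + 1*(-1)*conj(-1) + 1*(3 + 4*exp(-2*I*pi/3) + 2*exp(2*I*pi/3))*conj(exp(2*I*pi/3)) + 1*(1 + 3*exp(-I*pi/3) + exp(-2*I*pi/3) + exp(2*I*pi/3) + exp(I*pi/3))*conj(exp(I*pi/3))]
      = (1/6)[(9) + (exp(-I*pi/3) + exp(I*pi/3) + 3*exp(2*I*pi/3)) + (2 + 4*exp(-2*I*pi/3) + 3*exp(2*I*pi/3)) + (1) + (2 + 3*exp(-2*I*pi/3) + 4*exp(2*I*pi/3)) + (3*exp(-2*I*pi/3) + exp(-I*pi/3) + exp(I*pi/3))] = 6/6 = 1
(Exp terms are combined using exp(i*s)*conj(exp(i*t)) = exp(i*(s-t)), and sums of them are collapsed using the identity that for every m > 1 the m distinct m-th roots of unity sum to 0, e.g. 1 + exp(2*I*pi/3) + exp(-2*I*pi/3) = 0.)
Dimension check: dim(rho) = sum (mult * dim) = 2*1 + 3*1 + 1*1 + 1*1 + 1*1 + 1*1 = 9 = chi_rho(e) = 9.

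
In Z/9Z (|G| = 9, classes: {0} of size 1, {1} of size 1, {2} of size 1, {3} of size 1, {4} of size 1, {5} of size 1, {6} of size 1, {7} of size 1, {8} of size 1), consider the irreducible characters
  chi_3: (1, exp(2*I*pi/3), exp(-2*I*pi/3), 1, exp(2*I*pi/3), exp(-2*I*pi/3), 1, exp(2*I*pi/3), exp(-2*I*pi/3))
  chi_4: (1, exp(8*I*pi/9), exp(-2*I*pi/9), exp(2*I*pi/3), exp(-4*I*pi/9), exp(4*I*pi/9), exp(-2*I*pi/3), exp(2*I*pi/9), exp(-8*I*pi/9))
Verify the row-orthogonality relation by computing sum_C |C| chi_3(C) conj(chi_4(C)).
Sum = 0; so <chi_3, chi_4> = 0 (distinct irreducibles are orthogonal).

Solution. Compute term by term over conjugacy classes (|C| * chi_3(C) * conj(chi_4(C))):
  1*(1)*conj(1) + 1*(exp(2*I*pi/3))*conj(exp(8*I*pi/9)) + 1*(exp(-2*I*pi/3))*conj(exp(-2*I*pi/9)) + 1*(1)*conj(exp(2*I*pi/3)) + 1*(exp(2*I*pi/3))*conj(exp(-4*I*pi/9)) + 1*(exp(-2*I*pi/3))*conj(exp(4*I*pi/9)) + 1*(1)*conj(exp(-2*I*pi/3)) + 1*(exp(2*I*pi/3))*conj(exp(2*I*pi/9)) + 1*(exp(-2*I*pi/3))*conj(exp(-8*I*pi/9))
  = (1) + (exp(-2*I*pi/9)) + (exp(-4*I*pi/9)) + (exp(-2*I*pi/3)) + (exp(-8*I*pi/9)) + (exp(8*I*pi/9)) + (exp(2*I*pi/3)) + (exp(4*I*pi/9)) + (exp(2*I*pi/9))
  = 0.
(Exp terms are combined using exp(i*s)*conj(exp(i*t)) = exp(i*(s-t)), and sums of them are collapsed using the identity that for every m > 1 the m distinct m-th roots of unity sum to 0, e.g. 1 + exp(2*I*pi/3) + exp(-2*I*pi/3) = 0.)
Dividing by |G| = 9 gives 0/9 = 0, matching the row-orthogonality relation <chi_3, chi_4> = [chi_3 = chi_4].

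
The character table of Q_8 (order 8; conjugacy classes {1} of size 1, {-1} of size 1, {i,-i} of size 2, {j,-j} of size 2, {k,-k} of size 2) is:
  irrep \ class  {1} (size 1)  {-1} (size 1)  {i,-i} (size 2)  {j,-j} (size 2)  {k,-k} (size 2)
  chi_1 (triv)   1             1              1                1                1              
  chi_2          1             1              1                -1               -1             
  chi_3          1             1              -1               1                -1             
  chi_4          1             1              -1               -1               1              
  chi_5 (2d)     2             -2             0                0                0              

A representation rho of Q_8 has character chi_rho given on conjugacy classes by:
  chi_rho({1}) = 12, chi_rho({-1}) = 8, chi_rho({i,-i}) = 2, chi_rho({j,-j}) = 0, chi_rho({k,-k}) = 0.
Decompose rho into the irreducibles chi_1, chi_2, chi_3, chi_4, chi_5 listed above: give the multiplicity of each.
Multiplicities: chi_1: 3, chi_2: 3, chi_3: 2, chi_4: 2, chi_5: 1.

Derivation: Use <chi_rho, chi> = (1/|G|) sum_C |C| * chi_rho(C) * conj(chi(C)) with |G| = 8 for each irreducible chi in the table:
  <chi_rho, chi_1> = (1/8)[1*(12)*conj(1) + 1*(8)*conj(1) + 2*(2)*conj(1) + 2*(0)*conj(1) + 2*(0)*conj(1)]
      = (1/8)[(12) + (8) + (4) + (0) + (0)] = 24/8 = 3
  <chi_rho, chi_2> = (1/8)[1*(12)*conj(1) + 1*(8)*conj(1) + 2*(2)*conj(1) + 2*(0)*conj(-1) + 2*(0)*conj(-1)]
      = (1/8)[(12) + (8) + (4) + (0) + (0)] = 24/8 = 3
  <chi_rho, chi_3> = (1/8)[1*(12)*conj(1) + 1*(8)*conj(1) + 2*(2)*conj(-1) + 2*(0)*conj(1) + 2*(0)*conj(-1)]
      = (1/8)[(12) + (8) + (-4) + (0) + (0)] = 16/8 = 2
  <chi_rho, chi_4> = (1/8)[1*(12)*conj(1) + 1*(8)*conj(1) + 2*(2)*conj(-1) + 2*(0)*conj(-1) + 2*(0)*conj(1)]
      = (1/8)[(12) + (8) + (-4) + (0) + (0)] = 16/8 = 2
  <chi_rho, chi_5> = (1/8)[1*(12)*conj(2) + 1*(8)*conj(-2) + 2*(2)*conj(0) + 2*(0)*conj(0) + 2*(0)*conj(0)]
      = (1/8)[(24) + (-16) + (0) + (0) + (0)] = 8/8 = 1
Dimension check: dim(rho) = sum (mult * dim) = 3*1 + 3*1 + 2*1 + 2*1 + 1*2 = 12 = chi_rho(e) = 12.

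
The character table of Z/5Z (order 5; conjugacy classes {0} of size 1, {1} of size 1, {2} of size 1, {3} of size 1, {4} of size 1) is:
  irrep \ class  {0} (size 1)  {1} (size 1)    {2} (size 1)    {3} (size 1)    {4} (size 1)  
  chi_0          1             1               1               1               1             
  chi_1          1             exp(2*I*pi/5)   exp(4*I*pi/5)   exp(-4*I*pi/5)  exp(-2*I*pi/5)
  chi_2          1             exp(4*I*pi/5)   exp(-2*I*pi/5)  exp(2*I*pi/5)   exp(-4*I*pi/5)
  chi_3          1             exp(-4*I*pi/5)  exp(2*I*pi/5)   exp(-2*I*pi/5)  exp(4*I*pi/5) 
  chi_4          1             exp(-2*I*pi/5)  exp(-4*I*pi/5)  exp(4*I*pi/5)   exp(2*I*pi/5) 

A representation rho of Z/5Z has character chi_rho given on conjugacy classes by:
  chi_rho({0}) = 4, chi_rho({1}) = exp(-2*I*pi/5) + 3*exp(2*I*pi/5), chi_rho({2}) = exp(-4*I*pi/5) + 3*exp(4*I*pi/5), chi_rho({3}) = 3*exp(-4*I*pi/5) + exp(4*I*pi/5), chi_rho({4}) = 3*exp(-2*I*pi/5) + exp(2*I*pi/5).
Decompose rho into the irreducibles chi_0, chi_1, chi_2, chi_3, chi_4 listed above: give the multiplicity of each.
Multiplicities: chi_0: 0, chi_1: 3, chi_2: 0, chi_3: 0, chi_4: 1.

Use <chi_rho, chi> = (1/|G|) sum_C |C| * chi_rho(C) * conj(chi(C)) with |G| = 5 for each irreducible chi in the table:
  <chi_rho, chi_0> = (1/5)[1*(4)*conj(1) + 1*(exp(-2*I*pi/5) + 3*exp(2*I*pi/5))*conj(1) + 1*(exp(-4*I*pi/5) + 3*exp(4*I*pi/5))*conj(1) + 1*(3*exp(-4*I*pi/5) + exp(4*I*pi/5))*conj(1) + 1*(3*exp(-2*I*pi/5) + exp(2*I*pi/5))*conj(1)]
      = (1/5)[(4) + (exp(-2*I*pi/5) + 3*exp(2*I*pi/5)) + (exp(-4*I*pi/5) + 3*exp(4*I*pi/5)) + (3*exp(-4*I*pi/5) + exp(4*I*pi/5)) + (3*exp(-2*I*pi/5) + exp(2*I*pi/5))] = 0/5 = 0
  <chi_rho, chi_1> = (1/5)[1*(4)*conj(1) + 1*(exp(-2*I*pi/5) + 3*exp(2*I*pi/5))*conj(exp(2*I*pi/5)) + 1*(exp(-4*I*pi/5) + 3*exp(4*I*pi/5))*conj(exp(4*I*pi/5)) + 1*(3*exp(-4*I*pi/5) + exp(4*I*pi/5))*conj(exp(-4*I*pi/5)) + 1*(3*exp(-2*I*pi/5) + exp(2*I*pi/5))*conj(exp(-2*I*pi/5))]
      = (1/5)[(4) + (3 + exp(-4*I*pi/5)) + (3 + exp(2*I*pi/5)) + (3 + exp(-2*I*pi/5)) + (3 + exp(4*I*pi/5))] = 15/5 = 3
  <chi_rho, chi_2> = (1/5)[1*(4)*conj(1) + 1*(exp(-2*I*pi/5) + 3*exp(2*I*pi/5))*conj(exp(4*I*pi/5)) + 1*(exp(-4*I*pi/5) + 3*exp(4*I*pi/5))*conj(exp(-2*I*pi/5)) + 1*(3*exp(-4*I*pi/5) + exp(4*I*pi/5))*conj(exp(2*I*pi/5)) + 1*(3*exp(-2*I*pi/5) + exp(2*I*pi/5))*conj(exp(-4*I*pi/5))]
      = (1/5)[(4) + (3*exp(-2*I*pi/5) + exp(4*I*pi/5)) + (3*exp(-4*I*pi/5) + exp(-2*I*pi/5)) + (exp(2*I*pi/5) + 3*exp(4*I*pi/5)) + (exp(-4*I*pi/5) + 3*exp(2*I*pi/5))] = 0/5 = 0
  <chi_rho, chi_3> = (1/5)[1*(4)*conj(1) + 1*(exp(-2*I*pi/5) + 3*exp(2*I*pi/5))*conj(exp(-4*I*pi/5)) + 1*(exp(-4*I*pi/5) + 3*exp(4*I*pi/5))*conj(exp(2*I*pi/5)) + 1*(3*exp(-4*I*pi/5) + exp(4*I*pi/5))*conj(exp(-2*I*pi/5)) + 1*(3*exp(-2*I*pi/5) + exp(2*I*pi/5))*conj(exp(4*I*pi/5))]
      = (1/5)[(4) + (3*exp(-4*I*pi/5) + exp(2*I*pi/5)) + (exp(4*I*pi/5) + 3*exp(2*I*pi/5)) + (3*exp(-2*I*pi/5) + exp(-4*I*pi/5)) + (exp(-2*I*pi/5) + 3*exp(4*I*pi/5))] = 0/5 = 0
  <chi_rho, chi_4> = (1/5)[1*(4)*conj(1) + 1*(exp(-2*I*pi/5) + 3*exp(2*I*pi/5))*conj(exp(-2*I*pi/5)) + 1*(exp(-4*I*pi/5) + 3*exp(4*I*pi/5))*conj(exp(-4*I*pi/5)) + 1*(3*exp(-4*I*pi/5) + exp(4*I*pi/5))*conj(exp(4*I*pi/5)) + 1*(3*exp(-2*I*pi/5) + exp(2*I*pi/5))*conj(exp(2*I*pi/5))]
      = (1/5)[(4) + (1 + 3*exp(4*I*pi/5)) + (1 + 3*exp(-2*I*pi/5)) + (1 + 3*exp(2*I*pi/5)) + (1 + 3*exp(-4*I*pi/5))] = 5/5 = 1
(Exp terms are combined using exp(i*s)*conj(exp(i*t)) = exp(i*(s-t)), and sums of them are collapsed using the identity that for every m > 1 the m distinct m-th roots of unity sum to 0, e.g. 1 + exp(2*I*pi/3) + exp(-2*I*pi/3) = 0.)
Dimension check: dim(rho) = sum (mult * dim) = 0*1 + 3*1 + 0*1 + 0*1 + 1*1 = 4 = chi_rho(e) = 4.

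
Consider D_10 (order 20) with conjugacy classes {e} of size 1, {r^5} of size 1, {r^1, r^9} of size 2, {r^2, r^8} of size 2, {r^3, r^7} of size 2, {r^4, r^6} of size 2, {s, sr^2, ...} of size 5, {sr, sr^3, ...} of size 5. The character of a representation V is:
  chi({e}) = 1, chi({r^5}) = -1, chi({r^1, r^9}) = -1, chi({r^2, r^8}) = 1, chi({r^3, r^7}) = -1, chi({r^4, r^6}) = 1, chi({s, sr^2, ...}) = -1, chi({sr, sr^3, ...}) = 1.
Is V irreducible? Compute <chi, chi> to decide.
Irreducible: <chi, chi> = 1.

Details: <chi, chi> = (1/|G|) sum_C |C| * |chi(C)|^2 = (1/20)[1*|1|^2 + 1*|-1|^2 + 2*|-1|^2 + 2*|1|^2 + 2*|-1|^2 + 2*|1|^2 + 5*|-1|^2 + 5*|1|^2]
  = (1/20)[(1) + (1) + (2) + (2) + (2) + (2) + (5) + (5)] = 20/20 = 1.
A character is irreducible iff <chi, chi> = 1, so this representation is irreducible.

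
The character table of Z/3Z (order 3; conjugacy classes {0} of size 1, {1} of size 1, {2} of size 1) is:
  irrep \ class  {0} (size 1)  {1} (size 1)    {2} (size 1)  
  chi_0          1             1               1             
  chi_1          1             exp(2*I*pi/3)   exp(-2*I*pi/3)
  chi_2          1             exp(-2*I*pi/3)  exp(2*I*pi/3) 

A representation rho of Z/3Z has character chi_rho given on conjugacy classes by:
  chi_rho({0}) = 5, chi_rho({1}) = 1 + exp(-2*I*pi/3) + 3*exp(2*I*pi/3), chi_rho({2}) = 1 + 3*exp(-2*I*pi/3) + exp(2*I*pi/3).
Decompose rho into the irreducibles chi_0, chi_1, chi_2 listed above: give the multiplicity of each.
Multiplicities: chi_0: 1, chi_1: 3, chi_2: 1.

Derivation: Use <chi_rho, chi> = (1/|G|) sum_C |C| * chi_rho(C) * conj(chi(C)) with |G| = 3 for each irreducible chi in the table:
  <chi_rho, chi_0> = (1/3)[1*(5)*conj(1) + 1*(1 + exp(-2*I*pi/3) + 3*exp(2*I*pi/3))*conj(1) + 1*(1 + 3*exp(-2*I*pi/3) + exp(2*I*pi/3))*conj(1)]
      = (1/3)[(5) + (1 + exp(-2*I*pi/3) + 3*exp(2*I*pi/3)) + (1 + 3*exp(-2*I*pi/3) + exp(2*I*pi/3))] = 3/3 = 1
  <chi_rho, chi_1> = (1/3)[1*(5)*conj(1) + 1*(1 + exp(-2*I*pi/3) + 3*exp(2*I*pi/3))*conj(exp(2*I*pi/3)) + 1*(1 + 3*exp(-2*I*pi/3) + exp(2*I*pi/3))*conj(exp(-2*I*pi/3))]
      = (1/3)[(5) + (2) + (2)] = 9/3 = 3
  <chi_rho, chi_2> = (1/3)[1*(5)*conj(1) + 1*(1 + exp(-2*I*pi/3) + 3*exp(2*I*pi/3))*conj(exp(-2*I*pi/3)) + 1*(1 + 3*exp(-2*I*pi/3) + exp(2*I*pi/3))*conj(exp(2*I*pi/3))]
      = (1/3)[(5) + (1 + 3*exp(-2*I*pi/3) + exp(2*I*pi/3)) + (1 + exp(-2*I*pi/3) + 3*exp(2*I*pi/3))] = 3/3 = 1
(Exp terms are combined using exp(i*s)*conj(exp(i*t)) = exp(i*(s-t)), and sums of them are collapsed using the identity that for every m > 1 the m distinct m-th roots of unity sum to 0, e.g. 1 + exp(2*I*pi/3) + exp(-2*I*pi/3) = 0.)
Dimension check: dim(rho) = sum (mult * dim) = 1*1 + 3*1 + 1*1 = 5 = chi_rho(e) = 5.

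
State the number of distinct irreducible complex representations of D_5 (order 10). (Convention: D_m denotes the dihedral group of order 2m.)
4

Details: The number of irreducible complex representations of a finite group equals its number of conjugacy classes. D_5 has 4 conjugacy classes ((n+3)/2 for n odd), so D_5 (order 10) has exactly 4 irreducible complex representations.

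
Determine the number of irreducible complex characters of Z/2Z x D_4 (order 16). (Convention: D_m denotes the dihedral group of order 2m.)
10

Solution. The number of irreducible complex representations of a finite group equals its number of conjugacy classes. For a direct product, #classes(G x H) = #classes(G) * #classes(H). Z/2Z has 2 classes (abelian), D_4 has 5 classes, so 2 * 5 = 10, so Z/2Z x D_4 (order 16) has exactly 10 irreducible complex representations.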